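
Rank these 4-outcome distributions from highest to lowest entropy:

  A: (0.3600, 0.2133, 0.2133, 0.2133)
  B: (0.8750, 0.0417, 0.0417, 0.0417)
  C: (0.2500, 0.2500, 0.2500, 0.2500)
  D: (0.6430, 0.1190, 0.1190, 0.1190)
C > A > D > B

Key insight: Entropy is maximized by uniform distributions and minimized by concentrated distributions.

Entropies:
  H(A) = 1.9571 bits
  H(B) = 0.7417 bits
  H(C) = 2.0000 bits
  H(D) = 1.5060 bits

Ranking: C > A > D > B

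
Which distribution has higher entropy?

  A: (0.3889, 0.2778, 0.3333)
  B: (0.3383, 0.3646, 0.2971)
B

Both distributions are close to uniform, making this a harder comparison.

H(A) = 1.5715 bits
H(B) = 1.5799 bits

The distribution closer to uniform has higher entropy.
Answer: B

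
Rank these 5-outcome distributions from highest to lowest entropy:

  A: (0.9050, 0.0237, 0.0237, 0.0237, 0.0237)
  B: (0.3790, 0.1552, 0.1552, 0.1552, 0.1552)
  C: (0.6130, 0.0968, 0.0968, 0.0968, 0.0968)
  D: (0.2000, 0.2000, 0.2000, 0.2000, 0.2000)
D > B > C > A

Key insight: Entropy is maximized by uniform distributions and minimized by concentrated distributions.

Entropies:
  H(A) = 0.6429 bits
  H(B) = 2.1993 bits
  H(C) = 1.7368 bits
  H(D) = 2.3219 bits

Ranking: D > B > C > A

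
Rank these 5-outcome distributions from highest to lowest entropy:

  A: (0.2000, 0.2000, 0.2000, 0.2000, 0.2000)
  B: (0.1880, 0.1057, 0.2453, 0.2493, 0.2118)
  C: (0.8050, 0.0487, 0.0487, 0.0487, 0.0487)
A > B > C

Key insight: Entropy is maximized by uniform distributions and minimized by concentrated distributions.

- Uniform distributions have maximum entropy log₂(5) = 2.3219 bits
- The more "peaked" or concentrated a distribution, the lower its entropy

Entropies:
  H(A) = 2.3219 bits
  H(B) = 2.2671 bits
  H(C) = 1.1018 bits

Ranking: A > B > C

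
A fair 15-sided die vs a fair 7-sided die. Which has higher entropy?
15-sided die

Both are uniform distributions; for uniform over n outcomes, H = log₂(n). H(15-sided) = log₂(15) = 3.907 bits and H(7-sided) = log₂(7) = 2.807 bits. More outcomes in a uniform distribution means higher entropy.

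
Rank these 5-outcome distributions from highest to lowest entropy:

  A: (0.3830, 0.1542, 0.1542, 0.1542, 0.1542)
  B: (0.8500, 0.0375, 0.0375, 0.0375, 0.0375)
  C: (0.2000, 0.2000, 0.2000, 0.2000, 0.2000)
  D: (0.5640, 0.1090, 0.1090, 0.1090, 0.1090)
C > A > D > B

Key insight: Entropy is maximized by uniform distributions and minimized by concentrated distributions.

Entropies:
  H(A) = 2.1941 bits
  H(B) = 0.9098 bits
  H(C) = 2.3219 bits
  H(D) = 1.8601 bits

Ranking: C > A > D > B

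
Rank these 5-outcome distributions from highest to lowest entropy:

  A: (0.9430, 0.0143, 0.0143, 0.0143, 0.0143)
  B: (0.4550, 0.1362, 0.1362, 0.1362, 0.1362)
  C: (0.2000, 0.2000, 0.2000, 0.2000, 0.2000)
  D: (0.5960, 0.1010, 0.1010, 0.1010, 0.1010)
C > B > D > A

Key insight: Entropy is maximized by uniform distributions and minimized by concentrated distributions.

Entropies:
  H(A) = 0.4294 bits
  H(B) = 2.0841 bits
  H(C) = 2.3219 bits
  H(D) = 1.7812 bits

Ranking: C > B > D > A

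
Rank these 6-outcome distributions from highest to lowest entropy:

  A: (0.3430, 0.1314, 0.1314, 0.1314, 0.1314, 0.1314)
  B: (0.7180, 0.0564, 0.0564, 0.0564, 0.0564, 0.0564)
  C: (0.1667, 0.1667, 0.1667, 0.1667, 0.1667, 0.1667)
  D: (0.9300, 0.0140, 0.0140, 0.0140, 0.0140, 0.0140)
C > A > B > D

Key insight: Entropy is maximized by uniform distributions and minimized by concentrated distributions.

Entropies:
  H(A) = 2.4532 bits
  H(B) = 1.5129 bits
  H(C) = 2.5850 bits
  H(D) = 0.5285 bits

Ranking: C > A > B > D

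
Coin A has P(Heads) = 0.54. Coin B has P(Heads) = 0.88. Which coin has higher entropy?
A

For binary distributions, entropy is maximized at p=0.5 and decreases as p moves toward 0 or 1.

H(A) = H(0.54) = 0.9954 bits
H(B) = H(0.88) = 0.5294 bits

Distribution A (p=0.54) is closer to uniform (p=0.5), so it has higher entropy.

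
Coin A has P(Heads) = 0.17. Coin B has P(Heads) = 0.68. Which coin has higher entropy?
B

For binary distributions, entropy is maximized at p=0.5 and decreases as p moves toward 0 or 1.

H(A) = H(0.17) = 0.6577 bits
H(B) = H(0.68) = 0.9044 bits

Distribution B (p=0.68) is closer to uniform (p=0.5), so it has higher entropy.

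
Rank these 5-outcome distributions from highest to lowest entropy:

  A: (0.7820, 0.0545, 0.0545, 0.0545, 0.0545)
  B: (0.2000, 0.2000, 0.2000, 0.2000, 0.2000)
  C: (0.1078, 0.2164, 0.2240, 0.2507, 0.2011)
B > C > A

Key insight: Entropy is maximized by uniform distributions and minimized by concentrated distributions.

- Uniform distributions have maximum entropy log₂(5) = 2.3219 bits
- The more "peaked" or concentrated a distribution, the lower its entropy

Entropies:
  H(A) = 1.1925 bits
  H(B) = 2.3219 bits
  H(C) = 2.2735 bits

Ranking: B > C > A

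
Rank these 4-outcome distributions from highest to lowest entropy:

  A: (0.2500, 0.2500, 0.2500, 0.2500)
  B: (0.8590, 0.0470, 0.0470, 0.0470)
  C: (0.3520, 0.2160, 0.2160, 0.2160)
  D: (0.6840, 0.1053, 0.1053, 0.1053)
A > C > D > B

Key insight: Entropy is maximized by uniform distributions and minimized by concentrated distributions.

Entropies:
  H(A) = 2.0000 bits
  H(B) = 0.8103 bits
  H(C) = 1.9629 bits
  H(D) = 1.4008 bits

Ranking: A > C > D > B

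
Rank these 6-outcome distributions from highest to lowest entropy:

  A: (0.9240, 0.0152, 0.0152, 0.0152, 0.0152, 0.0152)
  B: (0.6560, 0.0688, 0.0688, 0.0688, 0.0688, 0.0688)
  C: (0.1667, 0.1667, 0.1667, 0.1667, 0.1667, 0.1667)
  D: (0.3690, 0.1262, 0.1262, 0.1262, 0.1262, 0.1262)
C > D > B > A

Key insight: Entropy is maximized by uniform distributions and minimized by concentrated distributions.

Entropies:
  H(A) = 0.5644 bits
  H(B) = 1.7273 bits
  H(C) = 2.5850 bits
  H(D) = 2.4150 bits

Ranking: C > D > B > A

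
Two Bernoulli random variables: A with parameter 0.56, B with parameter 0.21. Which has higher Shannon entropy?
A

For binary distributions, entropy is maximized at p=0.5 and decreases as p moves toward 0 or 1.

H(A) = H(0.56) = 0.9896 bits
H(B) = H(0.21) = 0.7415 bits

Distribution A (p=0.56) is closer to uniform (p=0.5), so it has higher entropy.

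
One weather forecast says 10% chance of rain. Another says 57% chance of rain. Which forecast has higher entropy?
57% forecast

Treat each forecast as a Bernoulli distribution. Binary entropy is maximized at p=0.5 and falls off symmetrically toward 0 or 1. The 57% forecast is closer to 50%, so it is more uncertain. H(10%) ≈ 0.469 bits, H(57%) ≈ 0.986 bits.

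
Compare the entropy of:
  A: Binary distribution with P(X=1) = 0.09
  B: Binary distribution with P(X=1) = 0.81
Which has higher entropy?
B

For binary distributions, entropy is maximized at p=0.5 and decreases as p moves toward 0 or 1.

H(A) = H(0.09) = 0.4365 bits
H(B) = H(0.81) = 0.7015 bits

Distribution B (p=0.81) is closer to uniform (p=0.5), so it has higher entropy.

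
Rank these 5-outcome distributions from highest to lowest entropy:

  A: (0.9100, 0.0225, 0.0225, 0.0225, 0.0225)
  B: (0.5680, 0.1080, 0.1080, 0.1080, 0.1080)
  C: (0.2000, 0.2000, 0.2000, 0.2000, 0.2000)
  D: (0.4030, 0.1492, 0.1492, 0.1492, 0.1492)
C > D > B > A

Key insight: Entropy is maximized by uniform distributions and minimized by concentrated distributions.

Entropies:
  H(A) = 0.6165 bits
  H(B) = 1.8506 bits
  H(C) = 2.3219 bits
  H(D) = 2.1667 bits

Ranking: C > D > B > A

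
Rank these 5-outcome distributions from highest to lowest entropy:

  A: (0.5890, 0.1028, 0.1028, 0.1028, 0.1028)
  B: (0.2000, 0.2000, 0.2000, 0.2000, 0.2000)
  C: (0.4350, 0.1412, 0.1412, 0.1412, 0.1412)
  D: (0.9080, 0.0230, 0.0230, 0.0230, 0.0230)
B > C > A > D

Key insight: Entropy is maximized by uniform distributions and minimized by concentrated distributions.

Entropies:
  H(A) = 1.7990 bits
  H(B) = 2.3219 bits
  H(C) = 2.1178 bits
  H(D) = 0.6271 bits

Ranking: B > C > A > D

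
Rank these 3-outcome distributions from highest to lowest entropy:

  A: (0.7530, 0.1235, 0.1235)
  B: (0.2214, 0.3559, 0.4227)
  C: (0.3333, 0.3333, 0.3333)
C > B > A

Key insight: Entropy is maximized by uniform distributions and minimized by concentrated distributions.

- Uniform distributions have maximum entropy log₂(3) = 1.5850 bits
- The more "peaked" or concentrated a distribution, the lower its entropy

Entropies:
  H(A) = 1.0535 bits
  H(B) = 1.5372 bits
  H(C) = 1.5850 bits

Ranking: C > B > A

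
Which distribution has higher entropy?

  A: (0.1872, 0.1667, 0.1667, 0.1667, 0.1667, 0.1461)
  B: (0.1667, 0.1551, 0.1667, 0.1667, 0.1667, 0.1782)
B

Both distributions are close to uniform, making this a harder comparison.

H(A) = 2.5813 bits
H(B) = 2.5838 bits

The distribution closer to uniform has higher entropy.
Answer: B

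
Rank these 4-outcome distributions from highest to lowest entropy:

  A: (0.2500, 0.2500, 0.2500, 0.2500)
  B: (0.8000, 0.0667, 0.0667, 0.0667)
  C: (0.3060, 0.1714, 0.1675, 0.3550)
A > C > B

Key insight: Entropy is maximized by uniform distributions and minimized by concentrated distributions.

- Uniform distributions have maximum entropy log₂(4) = 2.0000 bits
- The more "peaked" or concentrated a distribution, the lower its entropy

Entropies:
  H(A) = 2.0000 bits
  H(B) = 1.0389 bits
  H(C) = 1.9211 bits

Ranking: A > C > B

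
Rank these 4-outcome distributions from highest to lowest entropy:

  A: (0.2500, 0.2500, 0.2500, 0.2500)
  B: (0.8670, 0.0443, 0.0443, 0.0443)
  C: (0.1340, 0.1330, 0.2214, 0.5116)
A > C > B

Key insight: Entropy is maximized by uniform distributions and minimized by concentrated distributions.

- Uniform distributions have maximum entropy log₂(4) = 2.0000 bits
- The more "peaked" or concentrated a distribution, the lower its entropy

Entropies:
  H(A) = 2.0000 bits
  H(B) = 0.7764 bits
  H(C) = 1.7519 bits

Ranking: A > C > B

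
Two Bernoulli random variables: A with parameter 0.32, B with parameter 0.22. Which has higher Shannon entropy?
A

For binary distributions, entropy is maximized at p=0.5 and decreases as p moves toward 0 or 1.

H(A) = H(0.32) = 0.9044 bits
H(B) = H(0.22) = 0.7602 bits

Distribution A (p=0.32) is closer to uniform (p=0.5), so it has higher entropy.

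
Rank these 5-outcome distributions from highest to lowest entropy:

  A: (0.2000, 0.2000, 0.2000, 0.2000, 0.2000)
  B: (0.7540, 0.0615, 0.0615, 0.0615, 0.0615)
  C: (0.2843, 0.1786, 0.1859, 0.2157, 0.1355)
A > C > B

Key insight: Entropy is maximized by uniform distributions and minimized by concentrated distributions.

- Uniform distributions have maximum entropy log₂(5) = 2.3219 bits
- The more "peaked" or concentrated a distribution, the lower its entropy

Entropies:
  H(A) = 2.3219 bits
  H(B) = 1.2969 bits
  H(C) = 2.2791 bits

Ranking: A > C > B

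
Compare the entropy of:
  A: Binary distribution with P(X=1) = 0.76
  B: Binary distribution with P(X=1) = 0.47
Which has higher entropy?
B

For binary distributions, entropy is maximized at p=0.5 and decreases as p moves toward 0 or 1.

H(A) = H(0.76) = 0.7950 bits
H(B) = H(0.47) = 0.9974 bits

Distribution B (p=0.47) is closer to uniform (p=0.5), so it has higher entropy.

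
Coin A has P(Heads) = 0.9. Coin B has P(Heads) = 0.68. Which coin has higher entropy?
B

For binary distributions, entropy is maximized at p=0.5 and decreases as p moves toward 0 or 1.

H(A) = H(0.9) = 0.4690 bits
H(B) = H(0.68) = 0.9044 bits

Distribution B (p=0.68) is closer to uniform (p=0.5), so it has higher entropy.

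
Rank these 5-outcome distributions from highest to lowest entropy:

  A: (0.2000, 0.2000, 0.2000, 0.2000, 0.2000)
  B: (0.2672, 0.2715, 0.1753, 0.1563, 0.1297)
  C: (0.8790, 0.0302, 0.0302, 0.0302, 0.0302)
A > B > C

Key insight: Entropy is maximized by uniform distributions and minimized by concentrated distributions.

- Uniform distributions have maximum entropy log₂(5) = 2.3219 bits
- The more "peaked" or concentrated a distribution, the lower its entropy

Entropies:
  H(A) = 2.3219 bits
  H(B) = 2.2605 bits
  H(C) = 0.7742 bits

Ranking: A > B > C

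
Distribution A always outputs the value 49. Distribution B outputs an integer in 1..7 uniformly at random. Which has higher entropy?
B

A is deterministic, so H(A) = 0. B is uniform over 7 outcomes, so H(B) = log₂(7) = 2.807 bits. Any distribution with genuine randomness has higher entropy than a deterministic one.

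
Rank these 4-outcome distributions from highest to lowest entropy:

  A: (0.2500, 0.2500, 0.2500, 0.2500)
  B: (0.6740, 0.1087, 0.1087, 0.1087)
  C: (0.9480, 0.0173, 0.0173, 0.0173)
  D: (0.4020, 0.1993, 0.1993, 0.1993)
A > D > B > C

Key insight: Entropy is maximized by uniform distributions and minimized by concentrated distributions.

Entropies:
  H(A) = 2.0000 bits
  H(B) = 1.4275 bits
  H(C) = 0.3773 bits
  H(D) = 1.9199 bits

Ranking: A > D > B > C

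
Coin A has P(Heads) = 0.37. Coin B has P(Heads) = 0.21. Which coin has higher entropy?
A

For binary distributions, entropy is maximized at p=0.5 and decreases as p moves toward 0 or 1.

H(A) = H(0.37) = 0.9507 bits
H(B) = H(0.21) = 0.7415 bits

Distribution A (p=0.37) is closer to uniform (p=0.5), so it has higher entropy.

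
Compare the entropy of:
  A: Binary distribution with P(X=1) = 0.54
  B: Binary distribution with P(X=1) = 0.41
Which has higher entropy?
A

For binary distributions, entropy is maximized at p=0.5 and decreases as p moves toward 0 or 1.

H(A) = H(0.54) = 0.9954 bits
H(B) = H(0.41) = 0.9765 bits

Distribution A (p=0.54) is closer to uniform (p=0.5), so it has higher entropy.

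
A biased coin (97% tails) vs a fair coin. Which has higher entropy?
Fair coin

The fair coin is uniform (p=0.5), maximizing binary entropy at 1 bit. The biased coin has H(0.97) ≈ 0.194 bits — its outcome is more predictable, so its entropy is lower.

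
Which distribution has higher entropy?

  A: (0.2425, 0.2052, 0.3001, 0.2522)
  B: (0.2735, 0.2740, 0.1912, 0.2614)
A

Both distributions are close to uniform, making this a harder comparison.

H(A) = 1.9868 bits
H(B) = 1.9856 bits

The distribution closer to uniform has higher entropy.
Answer: A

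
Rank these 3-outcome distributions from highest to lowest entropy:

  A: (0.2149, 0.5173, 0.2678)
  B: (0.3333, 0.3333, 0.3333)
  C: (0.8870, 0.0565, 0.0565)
B > A > C

Key insight: Entropy is maximized by uniform distributions and minimized by concentrated distributions.

- Uniform distributions have maximum entropy log₂(3) = 1.5850 bits
- The more "peaked" or concentrated a distribution, the lower its entropy

Entropies:
  H(A) = 1.4776 bits
  H(B) = 1.5850 bits
  H(C) = 0.6219 bits

Ranking: B > A > C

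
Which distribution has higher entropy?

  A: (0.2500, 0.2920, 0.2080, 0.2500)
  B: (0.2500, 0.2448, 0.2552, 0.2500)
B

Both distributions are close to uniform, making this a harder comparison.

H(A) = 1.9898 bits
H(B) = 1.9998 bits

The distribution closer to uniform has higher entropy.
Answer: B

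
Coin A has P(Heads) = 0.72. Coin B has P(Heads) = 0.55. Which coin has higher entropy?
B

For binary distributions, entropy is maximized at p=0.5 and decreases as p moves toward 0 or 1.

H(A) = H(0.72) = 0.8555 bits
H(B) = H(0.55) = 0.9928 bits

Distribution B (p=0.55) is closer to uniform (p=0.5), so it has higher entropy.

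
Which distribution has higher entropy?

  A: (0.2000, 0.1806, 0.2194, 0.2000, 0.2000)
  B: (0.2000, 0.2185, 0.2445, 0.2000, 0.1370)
A

Both distributions are close to uniform, making this a harder comparison.

H(A) = 2.3192 bits
H(B) = 2.2979 bits

The distribution closer to uniform has higher entropy.
Answer: A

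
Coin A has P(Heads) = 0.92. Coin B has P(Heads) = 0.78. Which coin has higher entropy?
B

For binary distributions, entropy is maximized at p=0.5 and decreases as p moves toward 0 or 1.

H(A) = H(0.92) = 0.4022 bits
H(B) = H(0.78) = 0.7602 bits

Distribution B (p=0.78) is closer to uniform (p=0.5), so it has higher entropy.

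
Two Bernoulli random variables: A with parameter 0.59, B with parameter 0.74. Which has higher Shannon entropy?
A

For binary distributions, entropy is maximized at p=0.5 and decreases as p moves toward 0 or 1.

H(A) = H(0.59) = 0.9765 bits
H(B) = H(0.74) = 0.8267 bits

Distribution A (p=0.59) is closer to uniform (p=0.5), so it has higher entropy.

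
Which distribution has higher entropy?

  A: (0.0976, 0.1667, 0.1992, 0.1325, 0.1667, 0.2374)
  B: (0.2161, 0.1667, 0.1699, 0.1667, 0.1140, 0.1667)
B

Both distributions are close to uniform, making this a harder comparison.

H(A) = 2.5318 bits
H(B) = 2.5617 bits

The distribution closer to uniform has higher entropy.
Answer: B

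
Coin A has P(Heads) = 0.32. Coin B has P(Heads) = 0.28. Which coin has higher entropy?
A

For binary distributions, entropy is maximized at p=0.5 and decreases as p moves toward 0 or 1.

H(A) = H(0.32) = 0.9044 bits
H(B) = H(0.28) = 0.8555 bits

Distribution A (p=0.32) is closer to uniform (p=0.5), so it has higher entropy.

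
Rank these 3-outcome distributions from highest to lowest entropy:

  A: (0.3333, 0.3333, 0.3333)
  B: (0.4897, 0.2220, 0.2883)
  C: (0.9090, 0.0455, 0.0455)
A > B > C

Key insight: Entropy is maximized by uniform distributions and minimized by concentrated distributions.

- Uniform distributions have maximum entropy log₂(3) = 1.5850 bits
- The more "peaked" or concentrated a distribution, the lower its entropy

Entropies:
  H(A) = 1.5850 bits
  H(B) = 1.5038 bits
  H(C) = 0.5308 bits

Ranking: A > B > C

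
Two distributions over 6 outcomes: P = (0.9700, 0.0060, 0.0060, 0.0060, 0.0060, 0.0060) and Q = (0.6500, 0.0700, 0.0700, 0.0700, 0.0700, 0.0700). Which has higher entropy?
Q

P is highly concentrated on one outcome (97%), making it nearly deterministic. Q spreads its mass more evenly (max 65%). The more spread-out distribution has higher entropy: H(P) ≈ 0.264 bits, H(Q) ≈ 1.747 bits.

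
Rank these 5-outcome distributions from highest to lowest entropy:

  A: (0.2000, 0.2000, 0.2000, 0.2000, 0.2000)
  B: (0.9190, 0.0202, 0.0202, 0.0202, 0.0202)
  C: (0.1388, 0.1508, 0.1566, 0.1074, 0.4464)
A > C > B

Key insight: Entropy is maximized by uniform distributions and minimized by concentrated distributions.

- Uniform distributions have maximum entropy log₂(5) = 2.3219 bits
- The more "peaked" or concentrated a distribution, the lower its entropy

Entropies:
  H(A) = 2.3219 bits
  H(B) = 0.5677 bits
  H(C) = 2.0910 bits

Ranking: A > C > B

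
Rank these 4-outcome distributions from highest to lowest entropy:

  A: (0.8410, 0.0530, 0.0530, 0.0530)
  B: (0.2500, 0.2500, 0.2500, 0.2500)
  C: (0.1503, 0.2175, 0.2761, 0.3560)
B > C > A

Key insight: Entropy is maximized by uniform distributions and minimized by concentrated distributions.

- Uniform distributions have maximum entropy log₂(4) = 2.0000 bits
- The more "peaked" or concentrated a distribution, the lower its entropy

Entropies:
  H(A) = 0.8839 bits
  H(B) = 2.0000 bits
  H(C) = 1.9328 bits

Ranking: B > C > A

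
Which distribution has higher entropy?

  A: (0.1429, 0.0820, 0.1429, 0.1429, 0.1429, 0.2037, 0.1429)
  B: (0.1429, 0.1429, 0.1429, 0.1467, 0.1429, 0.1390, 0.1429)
B

Both distributions are close to uniform, making this a harder comparison.

H(A) = 2.7687 bits
H(B) = 2.8072 bits

The distribution closer to uniform has higher entropy.
Answer: B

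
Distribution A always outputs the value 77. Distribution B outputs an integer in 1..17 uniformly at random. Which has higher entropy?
B

A is deterministic, so H(A) = 0. B is uniform over 17 outcomes, so H(B) = log₂(17) = 4.087 bits. Any distribution with genuine randomness has higher entropy than a deterministic one.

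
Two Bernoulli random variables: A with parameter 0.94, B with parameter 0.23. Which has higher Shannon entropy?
B

For binary distributions, entropy is maximized at p=0.5 and decreases as p moves toward 0 or 1.

H(A) = H(0.94) = 0.3274 bits
H(B) = H(0.23) = 0.7780 bits

Distribution B (p=0.23) is closer to uniform (p=0.5), so it has higher entropy.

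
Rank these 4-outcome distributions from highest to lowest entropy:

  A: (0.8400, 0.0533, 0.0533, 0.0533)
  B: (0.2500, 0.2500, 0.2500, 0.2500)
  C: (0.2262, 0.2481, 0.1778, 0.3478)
B > C > A

Key insight: Entropy is maximized by uniform distributions and minimized by concentrated distributions.

- Uniform distributions have maximum entropy log₂(4) = 2.0000 bits
- The more "peaked" or concentrated a distribution, the lower its entropy

Entropies:
  H(A) = 0.8879 bits
  H(B) = 2.0000 bits
  H(C) = 1.9570 bits

Ranking: B > C > A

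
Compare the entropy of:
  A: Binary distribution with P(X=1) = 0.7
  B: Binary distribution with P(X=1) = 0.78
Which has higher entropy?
A

For binary distributions, entropy is maximized at p=0.5 and decreases as p moves toward 0 or 1.

H(A) = H(0.7) = 0.8813 bits
H(B) = H(0.78) = 0.7602 bits

Distribution A (p=0.7) is closer to uniform (p=0.5), so it has higher entropy.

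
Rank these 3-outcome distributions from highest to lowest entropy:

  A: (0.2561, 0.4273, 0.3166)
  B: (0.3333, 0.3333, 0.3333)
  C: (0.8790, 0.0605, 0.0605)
B > A > C

Key insight: Entropy is maximized by uniform distributions and minimized by concentrated distributions.

- Uniform distributions have maximum entropy log₂(3) = 1.5850 bits
- The more "peaked" or concentrated a distribution, the lower its entropy

Entropies:
  H(A) = 1.5528 bits
  H(B) = 1.5850 bits
  H(C) = 0.6532 bits

Ranking: B > A > C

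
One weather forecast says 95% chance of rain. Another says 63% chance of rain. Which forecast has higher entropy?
63% forecast

Treat each forecast as a Bernoulli distribution. Binary entropy is maximized at p=0.5 and falls off symmetrically toward 0 or 1. The 63% forecast is closer to 50%, so it is more uncertain. H(95%) ≈ 0.286 bits, H(63%) ≈ 0.951 bits.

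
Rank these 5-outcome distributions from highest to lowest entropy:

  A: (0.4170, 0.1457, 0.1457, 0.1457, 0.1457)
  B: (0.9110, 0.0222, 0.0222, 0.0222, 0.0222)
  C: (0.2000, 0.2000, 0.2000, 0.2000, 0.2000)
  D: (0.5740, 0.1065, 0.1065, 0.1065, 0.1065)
C > A > D > B

Key insight: Entropy is maximized by uniform distributions and minimized by concentrated distributions.

Entropies:
  H(A) = 2.1460 bits
  H(B) = 0.6111 bits
  H(C) = 2.3219 bits
  H(D) = 1.8361 bits

Ranking: C > A > D > B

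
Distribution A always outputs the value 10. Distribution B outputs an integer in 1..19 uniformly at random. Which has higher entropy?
B

A is deterministic, so H(A) = 0. B is uniform over 19 outcomes, so H(B) = log₂(19) = 4.248 bits. Any distribution with genuine randomness has higher entropy than a deterministic one.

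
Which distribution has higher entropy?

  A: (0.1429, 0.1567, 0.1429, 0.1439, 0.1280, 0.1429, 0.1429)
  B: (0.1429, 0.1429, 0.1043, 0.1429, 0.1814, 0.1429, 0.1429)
A

Both distributions are close to uniform, making this a harder comparison.

H(A) = 2.8053 bits
H(B) = 2.7922 bits

The distribution closer to uniform has higher entropy.
Answer: A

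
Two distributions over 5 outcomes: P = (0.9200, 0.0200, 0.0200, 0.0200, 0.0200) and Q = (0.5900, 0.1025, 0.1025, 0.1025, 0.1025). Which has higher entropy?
Q

P is highly concentrated on one outcome (92%), making it nearly deterministic. Q spreads its mass more evenly (max 59%). The more spread-out distribution has higher entropy: H(P) ≈ 0.562 bits, H(Q) ≈ 1.797 bits.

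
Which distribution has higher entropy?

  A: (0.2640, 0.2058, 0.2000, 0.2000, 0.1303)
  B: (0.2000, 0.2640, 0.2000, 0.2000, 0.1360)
B

Both distributions are close to uniform, making this a harder comparison.

H(A) = 2.2884 bits
H(B) = 2.2919 bits

The distribution closer to uniform has higher entropy.
Answer: B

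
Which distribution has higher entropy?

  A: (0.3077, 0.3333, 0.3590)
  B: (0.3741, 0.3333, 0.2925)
A

Both distributions are close to uniform, making this a harder comparison.

H(A) = 1.5821 bits
H(B) = 1.5777 bits

The distribution closer to uniform has higher entropy.
Answer: A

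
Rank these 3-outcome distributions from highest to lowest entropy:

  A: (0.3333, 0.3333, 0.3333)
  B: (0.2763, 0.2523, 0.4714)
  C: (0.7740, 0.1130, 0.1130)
A > B > C

Key insight: Entropy is maximized by uniform distributions and minimized by concentrated distributions.

- Uniform distributions have maximum entropy log₂(3) = 1.5850 bits
- The more "peaked" or concentrated a distribution, the lower its entropy

Entropies:
  H(A) = 1.5850 bits
  H(B) = 1.5255 bits
  H(C) = 0.9970 bits

Ranking: A > B > C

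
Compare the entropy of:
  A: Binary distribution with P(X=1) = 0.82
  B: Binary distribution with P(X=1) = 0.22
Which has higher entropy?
B

For binary distributions, entropy is maximized at p=0.5 and decreases as p moves toward 0 or 1.

H(A) = H(0.82) = 0.6801 bits
H(B) = H(0.22) = 0.7602 bits

Distribution B (p=0.22) is closer to uniform (p=0.5), so it has higher entropy.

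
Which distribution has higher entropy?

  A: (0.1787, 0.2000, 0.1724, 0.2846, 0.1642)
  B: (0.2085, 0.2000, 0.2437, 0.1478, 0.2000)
B

Both distributions are close to uniform, making this a harder comparison.

H(A) = 2.2896 bits
H(B) = 2.3044 bits

The distribution closer to uniform has higher entropy.
Answer: B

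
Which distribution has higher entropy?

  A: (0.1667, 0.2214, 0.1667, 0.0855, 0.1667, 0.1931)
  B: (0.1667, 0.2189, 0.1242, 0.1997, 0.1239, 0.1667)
B

Both distributions are close to uniform, making this a harder comparison.

H(A) = 2.5356 bits
H(B) = 2.5525 bits

The distribution closer to uniform has higher entropy.
Answer: B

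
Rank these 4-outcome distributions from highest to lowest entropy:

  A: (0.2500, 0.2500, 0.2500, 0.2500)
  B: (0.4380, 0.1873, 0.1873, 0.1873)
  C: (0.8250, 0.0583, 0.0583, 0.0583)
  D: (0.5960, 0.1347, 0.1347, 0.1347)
A > B > D > C

Key insight: Entropy is maximized by uniform distributions and minimized by concentrated distributions.

Entropies:
  H(A) = 2.0000 bits
  H(B) = 1.8796 bits
  H(C) = 0.9464 bits
  H(D) = 1.6136 bits

Ranking: A > B > D > C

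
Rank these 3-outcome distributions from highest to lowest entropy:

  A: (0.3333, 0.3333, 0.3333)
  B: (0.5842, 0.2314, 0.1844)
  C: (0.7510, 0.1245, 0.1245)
A > B > C

Key insight: Entropy is maximized by uniform distributions and minimized by concentrated distributions.

- Uniform distributions have maximum entropy log₂(3) = 1.5850 bits
- The more "peaked" or concentrated a distribution, the lower its entropy

Entropies:
  H(A) = 1.5850 bits
  H(B) = 1.3914 bits
  H(C) = 1.0587 bits

Ranking: A > B > C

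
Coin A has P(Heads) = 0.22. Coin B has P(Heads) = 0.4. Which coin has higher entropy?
B

For binary distributions, entropy is maximized at p=0.5 and decreases as p moves toward 0 or 1.

H(A) = H(0.22) = 0.7602 bits
H(B) = H(0.4) = 0.9710 bits

Distribution B (p=0.4) is closer to uniform (p=0.5), so it has higher entropy.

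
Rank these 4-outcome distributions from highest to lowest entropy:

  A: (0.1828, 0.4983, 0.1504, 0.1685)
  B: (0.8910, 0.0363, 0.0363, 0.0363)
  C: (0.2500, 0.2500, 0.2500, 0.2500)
C > A > B

Key insight: Entropy is maximized by uniform distributions and minimized by concentrated distributions.

- Uniform distributions have maximum entropy log₂(4) = 2.0000 bits
- The more "peaked" or concentrated a distribution, the lower its entropy

Entropies:
  H(A) = 1.7929 bits
  H(B) = 0.6697 bits
  H(C) = 2.0000 bits

Ranking: C > A > B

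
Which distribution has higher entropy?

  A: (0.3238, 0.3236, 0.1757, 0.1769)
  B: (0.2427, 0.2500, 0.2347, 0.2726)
B

Both distributions are close to uniform, making this a harder comparison.

H(A) = 1.9364 bits
H(B) = 1.9977 bits

The distribution closer to uniform has higher entropy.
Answer: B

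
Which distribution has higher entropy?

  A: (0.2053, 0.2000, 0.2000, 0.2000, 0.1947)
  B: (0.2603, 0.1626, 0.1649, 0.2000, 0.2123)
A

Both distributions are close to uniform, making this a harder comparison.

H(A) = 2.3217 bits
H(B) = 2.2993 bits

The distribution closer to uniform has higher entropy.
Answer: A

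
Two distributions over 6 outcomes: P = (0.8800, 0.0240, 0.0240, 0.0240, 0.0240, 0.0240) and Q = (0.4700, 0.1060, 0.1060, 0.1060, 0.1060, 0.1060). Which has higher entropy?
Q

P is highly concentrated on one outcome (88%), making it nearly deterministic. Q spreads its mass more evenly (max 47%). The more spread-out distribution has higher entropy: H(P) ≈ 0.808 bits, H(Q) ≈ 2.228 bits.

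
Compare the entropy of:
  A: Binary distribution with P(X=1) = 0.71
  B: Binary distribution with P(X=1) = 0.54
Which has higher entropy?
B

For binary distributions, entropy is maximized at p=0.5 and decreases as p moves toward 0 or 1.

H(A) = H(0.71) = 0.8687 bits
H(B) = H(0.54) = 0.9954 bits

Distribution B (p=0.54) is closer to uniform (p=0.5), so it has higher entropy.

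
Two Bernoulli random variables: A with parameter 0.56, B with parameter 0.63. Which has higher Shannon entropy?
A

For binary distributions, entropy is maximized at p=0.5 and decreases as p moves toward 0 or 1.

H(A) = H(0.56) = 0.9896 bits
H(B) = H(0.63) = 0.9507 bits

Distribution A (p=0.56) is closer to uniform (p=0.5), so it has higher entropy.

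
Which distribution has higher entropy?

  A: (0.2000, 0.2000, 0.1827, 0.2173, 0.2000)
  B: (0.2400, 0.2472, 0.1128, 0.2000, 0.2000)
A

Both distributions are close to uniform, making this a harder comparison.

H(A) = 2.3198 bits
H(B) = 2.2764 bits

The distribution closer to uniform has higher entropy.
Answer: A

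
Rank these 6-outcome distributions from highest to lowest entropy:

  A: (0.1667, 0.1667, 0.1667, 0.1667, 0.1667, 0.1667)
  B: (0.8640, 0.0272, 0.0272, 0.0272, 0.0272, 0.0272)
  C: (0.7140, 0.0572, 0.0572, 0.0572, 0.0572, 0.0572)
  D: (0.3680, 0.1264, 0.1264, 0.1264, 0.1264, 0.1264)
A > D > C > B

Key insight: Entropy is maximized by uniform distributions and minimized by concentrated distributions.

Entropies:
  H(A) = 2.5850 bits
  H(B) = 0.8894 bits
  H(C) = 1.5276 bits
  H(D) = 2.4166 bits

Ranking: A > D > C > B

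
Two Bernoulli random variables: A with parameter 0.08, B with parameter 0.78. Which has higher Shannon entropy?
B

For binary distributions, entropy is maximized at p=0.5 and decreases as p moves toward 0 or 1.

H(A) = H(0.08) = 0.4022 bits
H(B) = H(0.78) = 0.7602 bits

Distribution B (p=0.78) is closer to uniform (p=0.5), so it has higher entropy.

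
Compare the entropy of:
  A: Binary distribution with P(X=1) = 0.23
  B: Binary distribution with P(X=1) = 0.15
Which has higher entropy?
A

For binary distributions, entropy is maximized at p=0.5 and decreases as p moves toward 0 or 1.

H(A) = H(0.23) = 0.7780 bits
H(B) = H(0.15) = 0.6098 bits

Distribution A (p=0.23) is closer to uniform (p=0.5), so it has higher entropy.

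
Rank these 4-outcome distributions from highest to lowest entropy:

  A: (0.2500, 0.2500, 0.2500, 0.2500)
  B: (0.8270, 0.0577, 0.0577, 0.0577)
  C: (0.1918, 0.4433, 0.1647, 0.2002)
A > C > B

Key insight: Entropy is maximized by uniform distributions and minimized by concentrated distributions.

- Uniform distributions have maximum entropy log₂(4) = 2.0000 bits
- The more "peaked" or concentrated a distribution, the lower its entropy

Entropies:
  H(A) = 2.0000 bits
  H(B) = 0.9387 bits
  H(C) = 1.8703 bits

Ranking: A > C > B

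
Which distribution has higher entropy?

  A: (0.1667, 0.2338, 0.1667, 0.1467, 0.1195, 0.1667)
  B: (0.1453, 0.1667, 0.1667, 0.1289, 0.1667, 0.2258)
B

Both distributions are close to uniform, making this a harder comparison.

H(A) = 2.5551 bits
H(B) = 2.5626 bits

The distribution closer to uniform has higher entropy.
Answer: B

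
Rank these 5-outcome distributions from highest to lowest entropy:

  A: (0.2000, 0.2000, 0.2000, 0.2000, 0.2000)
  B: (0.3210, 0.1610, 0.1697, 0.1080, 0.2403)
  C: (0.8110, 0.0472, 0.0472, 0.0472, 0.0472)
A > B > C

Key insight: Entropy is maximized by uniform distributions and minimized by concentrated distributions.

- Uniform distributions have maximum entropy log₂(5) = 2.3219 bits
- The more "peaked" or concentrated a distribution, the lower its entropy

Entropies:
  H(A) = 2.3219 bits
  H(B) = 2.2258 bits
  H(C) = 1.0774 bits

Ranking: A > B > C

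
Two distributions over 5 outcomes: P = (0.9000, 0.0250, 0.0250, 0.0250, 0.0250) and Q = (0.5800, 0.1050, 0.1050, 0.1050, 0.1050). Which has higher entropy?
Q

P is highly concentrated on one outcome (90%), making it nearly deterministic. Q spreads its mass more evenly (max 58%). The more spread-out distribution has higher entropy: H(P) ≈ 0.669 bits, H(Q) ≈ 1.821 bits.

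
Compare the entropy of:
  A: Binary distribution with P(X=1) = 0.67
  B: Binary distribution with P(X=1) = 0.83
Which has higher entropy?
A

For binary distributions, entropy is maximized at p=0.5 and decreases as p moves toward 0 or 1.

H(A) = H(0.67) = 0.9149 bits
H(B) = H(0.83) = 0.6577 bits

Distribution A (p=0.67) is closer to uniform (p=0.5), so it has higher entropy.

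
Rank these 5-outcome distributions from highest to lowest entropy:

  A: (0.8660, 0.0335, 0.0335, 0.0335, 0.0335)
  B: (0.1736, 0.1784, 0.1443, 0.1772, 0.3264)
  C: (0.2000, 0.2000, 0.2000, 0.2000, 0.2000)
C > B > A

Key insight: Entropy is maximized by uniform distributions and minimized by concentrated distributions.

- Uniform distributions have maximum entropy log₂(5) = 2.3219 bits
- The more "peaked" or concentrated a distribution, the lower its entropy

Entropies:
  H(A) = 0.8363 bits
  H(B) = 2.2549 bits
  H(C) = 2.3219 bits

Ranking: C > B > A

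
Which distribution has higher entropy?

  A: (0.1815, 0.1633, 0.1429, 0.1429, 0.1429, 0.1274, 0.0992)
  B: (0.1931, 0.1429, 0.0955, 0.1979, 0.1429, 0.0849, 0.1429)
A

Both distributions are close to uniform, making this a harder comparison.

H(A) = 2.7863 bits
H(B) = 2.7495 bits

The distribution closer to uniform has higher entropy.
Answer: A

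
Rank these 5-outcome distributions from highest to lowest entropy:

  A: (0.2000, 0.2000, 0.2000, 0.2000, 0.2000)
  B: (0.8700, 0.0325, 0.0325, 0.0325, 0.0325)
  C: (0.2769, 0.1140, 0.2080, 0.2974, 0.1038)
A > C > B

Key insight: Entropy is maximized by uniform distributions and minimized by concentrated distributions.

- Uniform distributions have maximum entropy log₂(5) = 2.3219 bits
- The more "peaked" or concentrated a distribution, the lower its entropy

Entropies:
  H(A) = 2.3219 bits
  H(B) = 0.8174 bits
  H(C) = 2.2008 bits

Ranking: A > C > B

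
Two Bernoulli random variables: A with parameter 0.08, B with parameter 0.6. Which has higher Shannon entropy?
B

For binary distributions, entropy is maximized at p=0.5 and decreases as p moves toward 0 or 1.

H(A) = H(0.08) = 0.4022 bits
H(B) = H(0.6) = 0.9710 bits

Distribution B (p=0.6) is closer to uniform (p=0.5), so it has higher entropy.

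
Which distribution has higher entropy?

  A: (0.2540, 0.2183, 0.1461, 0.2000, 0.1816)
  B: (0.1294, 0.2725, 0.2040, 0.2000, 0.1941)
A

Both distributions are close to uniform, making this a harder comparison.

H(A) = 2.2982 bits
H(B) = 2.2842 bits

The distribution closer to uniform has higher entropy.
Answer: A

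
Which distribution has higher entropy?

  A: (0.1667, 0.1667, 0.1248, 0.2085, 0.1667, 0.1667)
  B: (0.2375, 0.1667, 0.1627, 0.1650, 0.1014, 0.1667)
A

Both distributions are close to uniform, making this a harder comparison.

H(A) = 2.5697 bits
H(B) = 2.5443 bits

The distribution closer to uniform has higher entropy.
Answer: A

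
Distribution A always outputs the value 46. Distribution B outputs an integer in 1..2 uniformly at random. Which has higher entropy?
B

A is deterministic, so H(A) = 0. B is uniform over 2 outcomes, so H(B) = log₂(2) = 1.000 bits. Any distribution with genuine randomness has higher entropy than a deterministic one.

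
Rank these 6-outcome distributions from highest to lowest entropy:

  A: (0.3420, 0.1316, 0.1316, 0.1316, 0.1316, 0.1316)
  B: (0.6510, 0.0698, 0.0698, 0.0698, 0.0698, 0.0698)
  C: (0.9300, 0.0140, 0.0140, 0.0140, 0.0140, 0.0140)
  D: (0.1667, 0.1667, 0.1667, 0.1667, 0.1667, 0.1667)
D > A > B > C

Key insight: Entropy is maximized by uniform distributions and minimized by concentrated distributions.

Entropies:
  H(A) = 2.4545 bits
  H(B) = 1.7435 bits
  H(C) = 0.5285 bits
  H(D) = 2.5850 bits

Ranking: D > A > B > C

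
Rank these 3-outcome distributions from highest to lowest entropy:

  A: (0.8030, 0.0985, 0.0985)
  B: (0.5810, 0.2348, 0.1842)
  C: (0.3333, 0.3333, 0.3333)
C > B > A

Key insight: Entropy is maximized by uniform distributions and minimized by concentrated distributions.

- Uniform distributions have maximum entropy log₂(3) = 1.5850 bits
- The more "peaked" or concentrated a distribution, the lower its entropy

Entropies:
  H(A) = 0.9129 bits
  H(B) = 1.3956 bits
  H(C) = 1.5850 bits

Ranking: C > B > A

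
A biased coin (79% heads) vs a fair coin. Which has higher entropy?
Fair coin

The fair coin is uniform (p=0.5), maximizing binary entropy at 1 bit. The biased coin has H(0.79) ≈ 0.741 bits — its outcome is more predictable, so its entropy is lower.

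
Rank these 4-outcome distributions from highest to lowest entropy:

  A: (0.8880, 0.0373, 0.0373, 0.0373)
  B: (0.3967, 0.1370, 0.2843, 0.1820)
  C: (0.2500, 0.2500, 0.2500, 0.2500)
C > B > A

Key insight: Entropy is maximized by uniform distributions and minimized by concentrated distributions.

- Uniform distributions have maximum entropy log₂(4) = 2.0000 bits
- The more "peaked" or concentrated a distribution, the lower its entropy

Entropies:
  H(A) = 0.6834 bits
  H(B) = 1.8853 bits
  H(C) = 2.0000 bits

Ranking: C > B > A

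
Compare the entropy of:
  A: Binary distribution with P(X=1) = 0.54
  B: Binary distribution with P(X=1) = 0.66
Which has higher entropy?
A

For binary distributions, entropy is maximized at p=0.5 and decreases as p moves toward 0 or 1.

H(A) = H(0.54) = 0.9954 bits
H(B) = H(0.66) = 0.9248 bits

Distribution A (p=0.54) is closer to uniform (p=0.5), so it has higher entropy.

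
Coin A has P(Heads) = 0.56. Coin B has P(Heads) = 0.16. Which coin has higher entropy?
A

For binary distributions, entropy is maximized at p=0.5 and decreases as p moves toward 0 or 1.

H(A) = H(0.56) = 0.9896 bits
H(B) = H(0.16) = 0.6343 bits

Distribution A (p=0.56) is closer to uniform (p=0.5), so it has higher entropy.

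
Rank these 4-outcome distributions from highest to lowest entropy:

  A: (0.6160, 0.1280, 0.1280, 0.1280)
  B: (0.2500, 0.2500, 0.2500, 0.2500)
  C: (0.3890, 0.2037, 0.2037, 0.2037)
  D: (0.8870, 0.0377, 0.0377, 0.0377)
B > C > A > D

Key insight: Entropy is maximized by uniform distributions and minimized by concentrated distributions.

Entropies:
  H(A) = 1.5694 bits
  H(B) = 2.0000 bits
  H(C) = 1.9326 bits
  H(D) = 0.6880 bits

Ranking: B > C > A > D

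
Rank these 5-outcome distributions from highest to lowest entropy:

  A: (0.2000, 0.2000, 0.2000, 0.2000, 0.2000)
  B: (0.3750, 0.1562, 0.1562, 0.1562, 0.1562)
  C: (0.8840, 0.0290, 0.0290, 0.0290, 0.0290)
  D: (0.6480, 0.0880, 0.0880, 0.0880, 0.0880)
A > B > D > C

Key insight: Entropy is maximized by uniform distributions and minimized by concentrated distributions.

Entropies:
  H(A) = 2.3219 bits
  H(B) = 2.2044 bits
  H(C) = 0.7498 bits
  H(D) = 1.6398 bits

Ranking: A > B > D > C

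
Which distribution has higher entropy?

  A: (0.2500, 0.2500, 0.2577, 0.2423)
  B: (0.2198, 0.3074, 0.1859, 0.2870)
A

Both distributions are close to uniform, making this a harder comparison.

H(A) = 1.9997 bits
H(B) = 1.9716 bits

The distribution closer to uniform has higher entropy.
Answer: A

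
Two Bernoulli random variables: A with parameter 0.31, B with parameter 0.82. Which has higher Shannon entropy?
A

For binary distributions, entropy is maximized at p=0.5 and decreases as p moves toward 0 or 1.

H(A) = H(0.31) = 0.8932 bits
H(B) = H(0.82) = 0.6801 bits

Distribution A (p=0.31) is closer to uniform (p=0.5), so it has higher entropy.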